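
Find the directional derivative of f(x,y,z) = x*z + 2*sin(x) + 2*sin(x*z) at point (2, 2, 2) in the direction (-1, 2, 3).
sqrt(14)*(4*cos(4) - cos(2) + 2)/7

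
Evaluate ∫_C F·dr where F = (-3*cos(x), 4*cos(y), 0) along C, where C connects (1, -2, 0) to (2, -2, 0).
-3*sin(2) + 3*sin(1)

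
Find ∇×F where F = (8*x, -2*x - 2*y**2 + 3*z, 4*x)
(-3, -4, -2)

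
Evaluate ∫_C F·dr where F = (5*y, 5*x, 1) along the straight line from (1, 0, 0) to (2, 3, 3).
33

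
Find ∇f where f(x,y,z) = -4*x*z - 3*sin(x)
(-4*z - 3*cos(x), 0, -4*x)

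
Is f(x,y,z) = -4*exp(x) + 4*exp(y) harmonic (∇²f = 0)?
No, ∇²f = -4*exp(x) + 4*exp(y)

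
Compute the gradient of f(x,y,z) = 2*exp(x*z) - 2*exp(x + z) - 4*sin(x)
(2*z*exp(x*z) - 2*exp(x + z) - 4*cos(x), 0, 2*x*exp(x*z) - 2*exp(x + z))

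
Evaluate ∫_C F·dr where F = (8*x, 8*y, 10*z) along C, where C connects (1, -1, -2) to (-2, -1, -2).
12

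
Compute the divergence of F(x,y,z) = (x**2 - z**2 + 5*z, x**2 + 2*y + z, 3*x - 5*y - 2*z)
2*x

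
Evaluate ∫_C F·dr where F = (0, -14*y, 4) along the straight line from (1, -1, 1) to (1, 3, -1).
-64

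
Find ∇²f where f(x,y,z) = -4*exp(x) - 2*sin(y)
-4*exp(x) + 2*sin(y)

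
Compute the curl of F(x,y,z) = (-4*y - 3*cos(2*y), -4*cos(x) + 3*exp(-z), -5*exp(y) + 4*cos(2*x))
(-5*exp(y) + 3*exp(-z), 8*sin(2*x), 4*sin(x) - 6*sin(2*y) + 4)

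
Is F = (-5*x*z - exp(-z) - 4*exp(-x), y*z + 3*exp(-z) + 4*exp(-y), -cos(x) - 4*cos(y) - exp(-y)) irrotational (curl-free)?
No, ∇×F = (-y + 4*sin(y) + 3*exp(-z) + exp(-y), -5*x - sin(x) + exp(-z), 0)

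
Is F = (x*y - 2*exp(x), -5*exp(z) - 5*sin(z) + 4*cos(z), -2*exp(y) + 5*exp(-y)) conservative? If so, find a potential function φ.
No, ∇×F = (-2*exp(y) + 5*exp(z) + 4*sin(z) + 5*cos(z) - 5*exp(-y), 0, -x) ≠ 0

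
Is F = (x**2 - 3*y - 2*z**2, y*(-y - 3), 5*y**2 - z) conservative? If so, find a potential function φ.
No, ∇×F = (10*y, -4*z, 3) ≠ 0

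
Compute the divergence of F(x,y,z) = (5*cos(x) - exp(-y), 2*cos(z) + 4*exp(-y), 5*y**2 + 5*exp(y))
-5*sin(x) - 4*exp(-y)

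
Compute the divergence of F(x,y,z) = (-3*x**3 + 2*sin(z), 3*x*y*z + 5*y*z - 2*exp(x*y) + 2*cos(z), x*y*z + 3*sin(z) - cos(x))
-9*x**2 + x*y + 3*x*z - 2*x*exp(x*y) + 5*z + 3*cos(z)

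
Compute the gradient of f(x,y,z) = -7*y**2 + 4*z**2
(0, -14*y, 8*z)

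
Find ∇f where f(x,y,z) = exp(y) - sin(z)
(0, exp(y), -cos(z))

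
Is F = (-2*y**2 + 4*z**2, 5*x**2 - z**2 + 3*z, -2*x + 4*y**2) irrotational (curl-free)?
No, ∇×F = (8*y + 2*z - 3, 8*z + 2, 10*x + 4*y)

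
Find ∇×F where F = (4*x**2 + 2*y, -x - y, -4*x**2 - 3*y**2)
(-6*y, 8*x, -3)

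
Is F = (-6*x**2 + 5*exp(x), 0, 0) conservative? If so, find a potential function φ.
Yes, F is conservative. φ = -2*x**3 + 5*exp(x)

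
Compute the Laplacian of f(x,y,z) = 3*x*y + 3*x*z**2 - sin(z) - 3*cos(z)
6*x + sin(z) + 3*cos(z)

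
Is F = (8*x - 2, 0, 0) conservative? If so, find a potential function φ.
Yes, F is conservative. φ = 2*x*(2*x - 1)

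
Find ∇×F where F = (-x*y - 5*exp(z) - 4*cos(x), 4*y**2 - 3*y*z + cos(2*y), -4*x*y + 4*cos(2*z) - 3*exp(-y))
(-4*x + 3*y + 3*exp(-y), 4*y - 5*exp(z), x)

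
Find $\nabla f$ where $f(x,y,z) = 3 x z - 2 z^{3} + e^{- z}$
(3*z, 0, 3*x - 6*z**2 - exp(-z))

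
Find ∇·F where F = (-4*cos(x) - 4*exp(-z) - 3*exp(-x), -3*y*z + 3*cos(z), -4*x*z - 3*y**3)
-4*x - 3*z + 4*sin(x) + 3*exp(-x)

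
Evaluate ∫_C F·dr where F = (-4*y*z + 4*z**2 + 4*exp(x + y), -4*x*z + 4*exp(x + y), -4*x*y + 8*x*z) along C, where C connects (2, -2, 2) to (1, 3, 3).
-68 + 4*exp(4)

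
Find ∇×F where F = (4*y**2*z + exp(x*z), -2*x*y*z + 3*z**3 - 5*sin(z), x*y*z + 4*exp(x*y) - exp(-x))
(2*x*y + x*z + 4*x*exp(x*y) - 9*z**2 + 5*cos(z), x*exp(x*z) + 4*y**2 - y*z - 4*y*exp(x*y) - exp(-x), -10*y*z)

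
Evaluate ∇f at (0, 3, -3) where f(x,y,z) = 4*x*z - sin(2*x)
(-14, 0, 0)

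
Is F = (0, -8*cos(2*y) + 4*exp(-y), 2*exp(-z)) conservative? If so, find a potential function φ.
Yes, F is conservative. φ = -4*sin(2*y) - 2*exp(-z) - 4*exp(-y)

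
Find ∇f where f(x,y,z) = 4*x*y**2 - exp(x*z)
(4*y**2 - z*exp(x*z), 8*x*y, -x*exp(x*z))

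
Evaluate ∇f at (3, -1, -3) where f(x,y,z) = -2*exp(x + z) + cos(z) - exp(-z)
(-2, 0, -2 + sin(3) + exp(3))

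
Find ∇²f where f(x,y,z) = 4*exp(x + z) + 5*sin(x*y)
-5*x**2*sin(x*y) - 5*y**2*sin(x*y) + 8*exp(x + z)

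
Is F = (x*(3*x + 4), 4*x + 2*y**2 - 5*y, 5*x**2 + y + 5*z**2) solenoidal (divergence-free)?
No, ∇·F = 6*x + 4*y + 10*z - 1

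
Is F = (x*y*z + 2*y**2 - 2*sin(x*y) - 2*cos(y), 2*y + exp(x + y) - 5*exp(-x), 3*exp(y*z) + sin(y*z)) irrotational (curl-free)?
No, ∇×F = (z*(3*exp(y*z) + cos(y*z)), x*y, -x*z + 2*x*cos(x*y) - 4*y + exp(x + y) - 2*sin(y) + 5*exp(-x))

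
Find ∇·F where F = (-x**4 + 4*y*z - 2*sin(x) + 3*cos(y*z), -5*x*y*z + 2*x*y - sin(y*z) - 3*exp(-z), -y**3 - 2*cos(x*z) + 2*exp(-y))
-4*x**3 - 5*x*z + 2*x*sin(x*z) + 2*x - z*cos(y*z) - 2*cos(x)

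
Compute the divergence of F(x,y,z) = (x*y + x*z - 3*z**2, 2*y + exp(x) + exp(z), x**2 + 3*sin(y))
y + z + 2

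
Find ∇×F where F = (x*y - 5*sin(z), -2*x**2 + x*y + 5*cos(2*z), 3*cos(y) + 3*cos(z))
(-3*sin(y) + 10*sin(2*z), -5*cos(z), -5*x + y)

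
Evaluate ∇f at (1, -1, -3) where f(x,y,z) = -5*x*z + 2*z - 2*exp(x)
(15 - 2*E, 0, -3)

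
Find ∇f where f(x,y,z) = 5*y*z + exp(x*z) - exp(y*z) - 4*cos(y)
(z*exp(x*z), -z*exp(y*z) + 5*z + 4*sin(y), x*exp(x*z) - y*exp(y*z) + 5*y)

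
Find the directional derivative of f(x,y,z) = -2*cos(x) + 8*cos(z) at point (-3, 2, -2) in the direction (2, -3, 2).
4*sqrt(17)*(-sin(3) + 4*sin(2))/17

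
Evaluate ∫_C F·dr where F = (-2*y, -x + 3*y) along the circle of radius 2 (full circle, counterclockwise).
4*pi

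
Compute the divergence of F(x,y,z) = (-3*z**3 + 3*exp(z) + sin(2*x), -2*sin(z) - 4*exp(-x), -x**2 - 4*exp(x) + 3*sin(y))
2*cos(2*x)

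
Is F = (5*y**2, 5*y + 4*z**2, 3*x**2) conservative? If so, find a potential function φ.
No, ∇×F = (-8*z, -6*x, -10*y) ≠ 0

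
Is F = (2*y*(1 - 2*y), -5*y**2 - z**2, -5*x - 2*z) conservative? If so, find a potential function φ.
No, ∇×F = (2*z, 5, 8*y - 2) ≠ 0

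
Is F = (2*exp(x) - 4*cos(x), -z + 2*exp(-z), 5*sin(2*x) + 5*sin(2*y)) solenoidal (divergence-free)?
No, ∇·F = 2*exp(x) + 4*sin(x)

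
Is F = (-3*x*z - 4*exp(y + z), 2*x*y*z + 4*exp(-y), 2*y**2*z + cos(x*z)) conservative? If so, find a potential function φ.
No, ∇×F = (2*y*(-x + 2*z), -3*x + z*sin(x*z) - 4*exp(y + z), 2*y*z + 4*exp(y + z)) ≠ 0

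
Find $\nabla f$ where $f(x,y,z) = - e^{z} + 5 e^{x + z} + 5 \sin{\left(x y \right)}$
(5*y*cos(x*y) + 5*exp(x + z), 5*x*cos(x*y), -exp(z) + 5*exp(x + z))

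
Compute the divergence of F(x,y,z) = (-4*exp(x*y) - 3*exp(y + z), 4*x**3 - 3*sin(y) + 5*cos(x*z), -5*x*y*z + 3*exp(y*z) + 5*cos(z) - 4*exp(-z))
-5*x*y - 4*y*exp(x*y) + 3*y*exp(y*z) - 5*sin(z) - 3*cos(y) + 4*exp(-z)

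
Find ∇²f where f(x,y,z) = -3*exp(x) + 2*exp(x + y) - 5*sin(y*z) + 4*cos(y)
5*y**2*sin(y*z) + 5*z**2*sin(y*z) - 3*exp(x) + 4*exp(x + y) - 4*cos(y)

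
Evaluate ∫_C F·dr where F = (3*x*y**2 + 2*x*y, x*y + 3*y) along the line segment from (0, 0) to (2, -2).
46/3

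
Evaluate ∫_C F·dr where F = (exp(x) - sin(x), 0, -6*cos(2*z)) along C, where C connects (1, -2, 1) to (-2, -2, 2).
-E - cos(1) + cos(2) + exp(-2) - 3*sin(4) + 3*sin(2)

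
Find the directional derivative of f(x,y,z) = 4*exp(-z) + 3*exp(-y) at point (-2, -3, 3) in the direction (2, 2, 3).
6*sqrt(17)*(-exp(6) - 2)*exp(-3)/17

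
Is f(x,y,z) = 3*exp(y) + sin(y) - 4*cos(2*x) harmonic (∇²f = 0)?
No, ∇²f = 3*exp(y) - sin(y) + 16*cos(2*x)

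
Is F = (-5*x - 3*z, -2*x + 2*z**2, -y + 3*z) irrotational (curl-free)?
No, ∇×F = (-4*z - 1, -3, -2)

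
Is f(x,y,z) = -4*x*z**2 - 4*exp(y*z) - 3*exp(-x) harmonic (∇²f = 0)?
No, ∇²f = -8*x - 4*y**2*exp(y*z) - 4*z**2*exp(y*z) - 3*exp(-x)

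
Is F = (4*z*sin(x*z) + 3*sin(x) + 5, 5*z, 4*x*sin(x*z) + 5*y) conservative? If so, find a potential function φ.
Yes, F is conservative. φ = 5*x + 5*y*z - 3*cos(x) - 4*cos(x*z)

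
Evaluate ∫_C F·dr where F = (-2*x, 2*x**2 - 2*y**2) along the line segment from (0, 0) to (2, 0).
-4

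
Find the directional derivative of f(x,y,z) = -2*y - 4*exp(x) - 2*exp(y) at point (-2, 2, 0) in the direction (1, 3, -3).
2*sqrt(19)*(-3*(1 + exp(2))*exp(2) - 2)*exp(-2)/19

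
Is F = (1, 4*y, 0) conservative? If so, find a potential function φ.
Yes, F is conservative. φ = x + 2*y**2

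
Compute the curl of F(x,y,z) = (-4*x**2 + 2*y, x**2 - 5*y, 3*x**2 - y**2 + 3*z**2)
(-2*y, -6*x, 2*x - 2)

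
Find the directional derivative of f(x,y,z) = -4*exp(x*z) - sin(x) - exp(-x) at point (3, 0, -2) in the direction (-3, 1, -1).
3*sqrt(11)*(exp(6)*cos(3) - exp(3) - 4)*exp(-6)/11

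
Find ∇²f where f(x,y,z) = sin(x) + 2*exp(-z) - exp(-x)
-sin(x) + 2*exp(-z) - exp(-x)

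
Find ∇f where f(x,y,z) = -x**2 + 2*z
(-2*x, 0, 2)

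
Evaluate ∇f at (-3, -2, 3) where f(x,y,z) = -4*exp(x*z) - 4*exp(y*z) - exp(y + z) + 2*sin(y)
(-12*exp(-9), -E + 2*cos(2) - 12*exp(-6), (-exp(10) + 12 + 8*exp(3))*exp(-9))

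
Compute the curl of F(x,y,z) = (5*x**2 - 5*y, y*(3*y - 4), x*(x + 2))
(0, -2*x - 2, 5)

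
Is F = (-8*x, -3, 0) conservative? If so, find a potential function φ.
Yes, F is conservative. φ = -4*x**2 - 3*y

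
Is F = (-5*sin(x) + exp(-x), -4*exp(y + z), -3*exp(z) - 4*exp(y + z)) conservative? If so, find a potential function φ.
Yes, F is conservative. φ = -3*exp(z) - 4*exp(y + z) + 5*cos(x) - exp(-x)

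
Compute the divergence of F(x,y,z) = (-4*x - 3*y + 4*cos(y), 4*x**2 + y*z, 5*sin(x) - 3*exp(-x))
z - 4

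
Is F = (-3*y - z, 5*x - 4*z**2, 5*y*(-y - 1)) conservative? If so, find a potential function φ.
No, ∇×F = (-10*y + 8*z - 5, -1, 8) ≠ 0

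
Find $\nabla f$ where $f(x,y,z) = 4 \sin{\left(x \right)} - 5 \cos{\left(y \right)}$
(4*cos(x), 5*sin(y), 0)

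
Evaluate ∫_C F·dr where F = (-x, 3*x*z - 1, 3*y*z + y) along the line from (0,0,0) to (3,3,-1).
-15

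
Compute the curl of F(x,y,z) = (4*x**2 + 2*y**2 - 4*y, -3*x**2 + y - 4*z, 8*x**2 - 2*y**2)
(4 - 4*y, -16*x, -6*x - 4*y + 4)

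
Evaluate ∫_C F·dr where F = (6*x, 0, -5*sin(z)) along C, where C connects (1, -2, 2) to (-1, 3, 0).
5 - 5*cos(2)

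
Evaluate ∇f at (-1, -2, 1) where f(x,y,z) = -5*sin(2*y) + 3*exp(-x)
(-3*E, -10*cos(4), 0)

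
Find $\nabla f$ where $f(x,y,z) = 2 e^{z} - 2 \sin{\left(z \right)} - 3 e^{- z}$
(0, 0, -2*cos(z) - sinh(z) + 5*cosh(z))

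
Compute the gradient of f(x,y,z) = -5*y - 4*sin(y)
(0, -4*cos(y) - 5, 0)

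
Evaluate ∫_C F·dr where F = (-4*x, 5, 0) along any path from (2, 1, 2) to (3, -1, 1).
-20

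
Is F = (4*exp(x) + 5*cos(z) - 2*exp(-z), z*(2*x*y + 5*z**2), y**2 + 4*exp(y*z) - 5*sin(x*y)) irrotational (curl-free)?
No, ∇×F = (-2*x*y - 5*x*cos(x*y) + 2*y - 15*z**2 + 4*z*exp(y*z), 5*y*cos(x*y) - 5*sin(z) + 2*exp(-z), 2*y*z)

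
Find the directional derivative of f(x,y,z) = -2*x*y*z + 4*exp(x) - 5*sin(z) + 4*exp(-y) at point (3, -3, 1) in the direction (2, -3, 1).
sqrt(14)*(-5*cos(1) + 48 + 20*exp(3))/14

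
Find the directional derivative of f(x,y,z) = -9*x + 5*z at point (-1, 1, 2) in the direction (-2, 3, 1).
23*sqrt(14)/14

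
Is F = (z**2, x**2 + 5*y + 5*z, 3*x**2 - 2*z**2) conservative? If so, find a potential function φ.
No, ∇×F = (-5, -6*x + 2*z, 2*x) ≠ 0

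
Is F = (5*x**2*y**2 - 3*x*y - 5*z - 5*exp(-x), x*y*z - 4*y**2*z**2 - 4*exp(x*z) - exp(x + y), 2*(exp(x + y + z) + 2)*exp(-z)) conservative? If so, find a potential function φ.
No, ∇×F = (-x*y + 4*x*exp(x*z) + 8*y**2*z + 2*exp(x + y), -2*exp(x + y) - 5, -10*x**2*y + 3*x + y*z - 4*z*exp(x*z) - exp(x + y)) ≠ 0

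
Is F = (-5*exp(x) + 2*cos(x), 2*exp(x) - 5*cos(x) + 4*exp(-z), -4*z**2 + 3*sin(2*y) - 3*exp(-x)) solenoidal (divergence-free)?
No, ∇·F = -8*z - 5*exp(x) - 2*sin(x)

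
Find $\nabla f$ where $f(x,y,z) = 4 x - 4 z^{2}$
(4, 0, -8*z)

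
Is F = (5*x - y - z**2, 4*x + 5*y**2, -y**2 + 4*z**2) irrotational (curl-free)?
No, ∇×F = (-2*y, -2*z, 5)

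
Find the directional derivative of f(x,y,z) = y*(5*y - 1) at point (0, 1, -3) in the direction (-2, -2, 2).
-3*sqrt(3)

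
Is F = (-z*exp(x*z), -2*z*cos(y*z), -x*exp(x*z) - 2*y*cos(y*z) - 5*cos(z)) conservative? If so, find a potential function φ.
Yes, F is conservative. φ = -exp(x*z) - 5*sin(z) - 2*sin(y*z)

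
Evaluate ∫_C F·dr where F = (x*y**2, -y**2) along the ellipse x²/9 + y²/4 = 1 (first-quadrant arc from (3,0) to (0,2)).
-35/3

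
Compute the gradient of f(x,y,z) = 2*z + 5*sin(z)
(0, 0, 5*cos(z) + 2)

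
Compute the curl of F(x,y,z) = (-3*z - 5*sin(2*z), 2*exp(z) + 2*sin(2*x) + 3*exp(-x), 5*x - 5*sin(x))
(-2*exp(z), 5*cos(x) - 10*cos(2*z) - 8, 4*cos(2*x) - 3*exp(-x))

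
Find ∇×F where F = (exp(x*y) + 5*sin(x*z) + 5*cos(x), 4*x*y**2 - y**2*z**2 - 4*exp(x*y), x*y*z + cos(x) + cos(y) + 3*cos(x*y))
(x*z - 3*x*sin(x*y) + 2*y**2*z - sin(y), 5*x*cos(x*z) - y*z + 3*y*sin(x*y) + sin(x), -x*exp(x*y) + 4*y**2 - 4*y*exp(x*y))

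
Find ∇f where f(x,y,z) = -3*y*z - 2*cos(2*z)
(0, -3*z, -3*y + 4*sin(2*z))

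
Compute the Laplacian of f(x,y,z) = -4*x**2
-8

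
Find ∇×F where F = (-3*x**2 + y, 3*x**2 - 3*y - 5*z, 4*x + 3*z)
(5, -4, 6*x - 1)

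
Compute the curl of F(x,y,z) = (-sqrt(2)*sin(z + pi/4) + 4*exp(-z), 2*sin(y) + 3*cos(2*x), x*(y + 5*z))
(x, -y - 5*z - sqrt(2)*cos(z + pi/4) - 4*exp(-z), -6*sin(2*x))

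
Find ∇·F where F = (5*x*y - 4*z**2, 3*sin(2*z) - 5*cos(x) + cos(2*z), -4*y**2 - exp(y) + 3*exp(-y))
5*y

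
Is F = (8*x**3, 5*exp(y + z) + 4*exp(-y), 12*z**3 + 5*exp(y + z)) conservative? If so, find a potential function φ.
Yes, F is conservative. φ = 2*x**4 + 3*z**4 + 5*exp(y + z) - 4*exp(-y)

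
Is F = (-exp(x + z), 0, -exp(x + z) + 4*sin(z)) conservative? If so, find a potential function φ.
Yes, F is conservative. φ = -exp(x + z) - 4*cos(z)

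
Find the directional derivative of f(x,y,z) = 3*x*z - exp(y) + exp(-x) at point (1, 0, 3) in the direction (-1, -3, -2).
sqrt(14)*(1 - 12*E)*exp(-1)/14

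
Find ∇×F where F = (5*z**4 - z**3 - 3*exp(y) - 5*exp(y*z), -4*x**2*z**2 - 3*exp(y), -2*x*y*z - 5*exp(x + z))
(2*x*z*(4*x - 1), 2*y*z - 5*y*exp(y*z) + 20*z**3 - 3*z**2 + 5*exp(x + z), -8*x*z**2 + 5*z*exp(y*z) + 3*exp(y))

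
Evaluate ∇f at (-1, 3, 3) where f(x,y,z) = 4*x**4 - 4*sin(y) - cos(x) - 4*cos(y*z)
(-16 - sin(1), -4*cos(3) + 12*sin(9), 12*sin(9))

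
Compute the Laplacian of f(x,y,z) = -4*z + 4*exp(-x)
4*exp(-x)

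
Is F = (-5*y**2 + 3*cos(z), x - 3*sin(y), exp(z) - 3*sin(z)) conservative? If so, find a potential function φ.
No, ∇×F = (0, -3*sin(z), 10*y + 1) ≠ 0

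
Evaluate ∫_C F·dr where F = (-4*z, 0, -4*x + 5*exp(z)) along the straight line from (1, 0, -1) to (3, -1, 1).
-16 + 10*sinh(1)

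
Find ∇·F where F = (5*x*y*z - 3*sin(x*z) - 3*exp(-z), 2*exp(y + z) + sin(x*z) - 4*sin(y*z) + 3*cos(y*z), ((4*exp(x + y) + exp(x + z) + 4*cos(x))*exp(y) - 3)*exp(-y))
5*y*z - 3*z*sin(y*z) - 3*z*cos(x*z) - 4*z*cos(y*z) + exp(x + z) + 2*exp(y + z)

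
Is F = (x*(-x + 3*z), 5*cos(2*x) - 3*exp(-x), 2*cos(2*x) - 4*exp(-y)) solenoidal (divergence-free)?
No, ∇·F = -2*x + 3*z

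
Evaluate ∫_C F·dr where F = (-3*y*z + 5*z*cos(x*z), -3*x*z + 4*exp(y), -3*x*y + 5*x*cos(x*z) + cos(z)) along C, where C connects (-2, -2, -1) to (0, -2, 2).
-12 - 4*sin(2) + sin(1)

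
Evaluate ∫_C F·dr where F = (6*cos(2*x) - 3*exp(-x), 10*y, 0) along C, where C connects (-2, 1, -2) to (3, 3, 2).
-3*exp(2) + 3*sin(4) + 3*sin(6) + 3*exp(-3) + 40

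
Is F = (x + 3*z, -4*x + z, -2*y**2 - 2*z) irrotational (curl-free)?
No, ∇×F = (-4*y - 1, 3, -4)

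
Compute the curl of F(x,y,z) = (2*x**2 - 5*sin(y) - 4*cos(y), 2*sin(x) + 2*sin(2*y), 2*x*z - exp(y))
(-exp(y), -2*z, -4*sin(y) + 2*cos(x) + 5*cos(y))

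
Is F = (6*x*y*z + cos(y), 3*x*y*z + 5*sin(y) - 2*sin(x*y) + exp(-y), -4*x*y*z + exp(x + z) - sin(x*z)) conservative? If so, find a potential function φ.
No, ∇×F = (x*(-3*y - 4*z), 6*x*y + 4*y*z + z*cos(x*z) - exp(x + z), -6*x*z + 3*y*z - 2*y*cos(x*y) + sin(y)) ≠ 0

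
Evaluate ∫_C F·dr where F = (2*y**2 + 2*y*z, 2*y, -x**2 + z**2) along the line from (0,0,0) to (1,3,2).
21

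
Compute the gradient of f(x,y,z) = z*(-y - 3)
(0, -z, -y - 3)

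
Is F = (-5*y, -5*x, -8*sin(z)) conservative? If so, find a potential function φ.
Yes, F is conservative. φ = -5*x*y + 8*cos(z)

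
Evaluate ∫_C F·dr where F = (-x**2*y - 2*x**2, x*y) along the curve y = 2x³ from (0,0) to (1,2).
5/7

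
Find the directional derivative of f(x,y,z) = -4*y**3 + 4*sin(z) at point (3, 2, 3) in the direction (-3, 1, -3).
-12*sqrt(19)*(cos(3) + 4)/19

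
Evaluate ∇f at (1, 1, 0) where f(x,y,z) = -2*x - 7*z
(-2, 0, -7)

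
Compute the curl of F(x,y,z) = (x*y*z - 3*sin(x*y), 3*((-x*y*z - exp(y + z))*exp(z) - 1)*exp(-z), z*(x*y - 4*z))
(3*x*y + x*z + 3*exp(y + z) - 3*exp(-z), y*(x - z), -x*z + 3*x*cos(x*y) - 3*y*z)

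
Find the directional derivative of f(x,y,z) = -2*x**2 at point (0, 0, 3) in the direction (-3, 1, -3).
0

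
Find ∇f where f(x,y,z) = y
(0, 1, 0)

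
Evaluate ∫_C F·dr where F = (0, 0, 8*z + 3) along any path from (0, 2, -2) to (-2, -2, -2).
0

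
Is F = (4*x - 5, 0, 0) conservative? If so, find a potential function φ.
Yes, F is conservative. φ = x*(2*x - 5)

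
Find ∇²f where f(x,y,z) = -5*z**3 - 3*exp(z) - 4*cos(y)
-30*z - 3*exp(z) + 4*cos(y)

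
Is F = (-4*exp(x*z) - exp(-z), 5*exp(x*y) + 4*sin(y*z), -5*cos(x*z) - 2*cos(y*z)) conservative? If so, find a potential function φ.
No, ∇×F = (-4*y*cos(y*z) + 2*z*sin(y*z), -4*x*exp(x*z) - 5*z*sin(x*z) + exp(-z), 5*y*exp(x*y)) ≠ 0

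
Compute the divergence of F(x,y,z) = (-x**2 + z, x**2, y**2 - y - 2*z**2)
-2*x - 4*z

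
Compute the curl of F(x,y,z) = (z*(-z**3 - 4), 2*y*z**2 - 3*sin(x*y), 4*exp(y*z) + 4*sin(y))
(-4*y*z + 4*z*exp(y*z) + 4*cos(y), -4*z**3 - 4, -3*y*cos(x*y))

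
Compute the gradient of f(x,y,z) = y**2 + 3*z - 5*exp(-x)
(5*exp(-x), 2*y, 3)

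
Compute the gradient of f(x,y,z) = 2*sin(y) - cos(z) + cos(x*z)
(-z*sin(x*z), 2*cos(y), -x*sin(x*z) + sin(z))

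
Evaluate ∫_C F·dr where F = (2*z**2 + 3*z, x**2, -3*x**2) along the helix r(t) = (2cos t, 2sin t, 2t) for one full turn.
64*pi**2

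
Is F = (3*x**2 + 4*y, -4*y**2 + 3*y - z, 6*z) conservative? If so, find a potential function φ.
No, ∇×F = (1, 0, -4) ≠ 0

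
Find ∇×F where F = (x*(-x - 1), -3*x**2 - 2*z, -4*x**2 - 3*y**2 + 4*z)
(2 - 6*y, 8*x, -6*x)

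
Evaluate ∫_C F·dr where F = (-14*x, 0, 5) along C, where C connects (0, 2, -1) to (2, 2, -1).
-28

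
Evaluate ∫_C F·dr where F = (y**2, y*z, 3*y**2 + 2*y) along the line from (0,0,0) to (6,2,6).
52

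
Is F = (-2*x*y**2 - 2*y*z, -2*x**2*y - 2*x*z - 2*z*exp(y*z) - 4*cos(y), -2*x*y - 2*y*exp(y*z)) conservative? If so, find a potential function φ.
Yes, F is conservative. φ = -x**2*y**2 - 2*x*y*z - 2*exp(y*z) - 4*sin(y)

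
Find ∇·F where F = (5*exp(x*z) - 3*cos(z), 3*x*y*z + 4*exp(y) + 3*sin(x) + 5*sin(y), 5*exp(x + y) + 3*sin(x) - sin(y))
3*x*z + 5*z*exp(x*z) + 4*exp(y) + 5*cos(y)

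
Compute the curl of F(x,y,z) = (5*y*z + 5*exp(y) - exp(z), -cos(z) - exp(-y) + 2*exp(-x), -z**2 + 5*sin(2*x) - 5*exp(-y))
(-sin(z) + 5*exp(-y), 5*y - exp(z) - 10*cos(2*x), -5*z - 5*exp(y) - 2*exp(-x))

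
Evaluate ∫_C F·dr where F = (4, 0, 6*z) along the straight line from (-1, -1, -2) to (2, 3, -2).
12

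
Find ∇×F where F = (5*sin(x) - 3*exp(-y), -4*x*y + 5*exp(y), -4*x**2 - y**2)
(-2*y, 8*x, -4*y - 3*exp(-y))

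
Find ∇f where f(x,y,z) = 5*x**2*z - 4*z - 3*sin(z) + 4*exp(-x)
(10*x*z - 4*exp(-x), 0, 5*x**2 - 3*cos(z) - 4)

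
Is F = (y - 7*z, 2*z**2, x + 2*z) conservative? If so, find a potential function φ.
No, ∇×F = (-4*z, -8, -1) ≠ 0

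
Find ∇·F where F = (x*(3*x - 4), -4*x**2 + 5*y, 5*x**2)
6*x + 1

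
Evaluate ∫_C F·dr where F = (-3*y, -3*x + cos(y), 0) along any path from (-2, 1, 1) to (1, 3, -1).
-15 - sin(1) + sin(3)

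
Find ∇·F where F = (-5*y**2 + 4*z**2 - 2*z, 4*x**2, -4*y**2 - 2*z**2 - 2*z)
-4*z - 2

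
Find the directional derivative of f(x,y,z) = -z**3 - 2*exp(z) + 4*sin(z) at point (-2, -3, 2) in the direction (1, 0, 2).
4*sqrt(5)*(-exp(2) - 6 + 2*cos(2))/5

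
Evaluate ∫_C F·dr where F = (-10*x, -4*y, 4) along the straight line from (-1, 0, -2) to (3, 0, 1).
-28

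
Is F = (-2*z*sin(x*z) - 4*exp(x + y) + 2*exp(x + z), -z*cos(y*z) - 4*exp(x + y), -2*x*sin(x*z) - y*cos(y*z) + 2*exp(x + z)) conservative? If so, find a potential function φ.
Yes, F is conservative. φ = -4*exp(x + y) + 2*exp(x + z) - sin(y*z) + 2*cos(x*z)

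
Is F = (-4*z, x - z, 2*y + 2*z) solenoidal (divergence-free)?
No, ∇·F = 2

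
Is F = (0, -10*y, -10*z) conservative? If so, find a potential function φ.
Yes, F is conservative. φ = -5*y**2 - 5*z**2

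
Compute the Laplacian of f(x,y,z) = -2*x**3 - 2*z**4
-12*x - 24*z**2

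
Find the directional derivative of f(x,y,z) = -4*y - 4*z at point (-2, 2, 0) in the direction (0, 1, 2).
-12*sqrt(5)/5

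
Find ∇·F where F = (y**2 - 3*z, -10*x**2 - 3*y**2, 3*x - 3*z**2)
-6*y - 6*z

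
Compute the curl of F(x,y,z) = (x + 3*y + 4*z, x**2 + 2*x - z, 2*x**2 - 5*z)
(1, 4 - 4*x, 2*x - 1)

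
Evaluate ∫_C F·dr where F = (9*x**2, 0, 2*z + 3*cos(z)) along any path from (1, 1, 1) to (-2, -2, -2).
-24 - 3*sin(2) - 3*sin(1)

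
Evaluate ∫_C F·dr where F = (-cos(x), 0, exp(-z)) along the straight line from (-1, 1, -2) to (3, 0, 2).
-sin(1) - sin(3) - exp(-2) + exp(2)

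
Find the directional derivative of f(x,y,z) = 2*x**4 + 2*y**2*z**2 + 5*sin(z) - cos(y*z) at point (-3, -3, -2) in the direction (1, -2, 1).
sqrt(6)*(-192 + 5*cos(2) + sin(6))/6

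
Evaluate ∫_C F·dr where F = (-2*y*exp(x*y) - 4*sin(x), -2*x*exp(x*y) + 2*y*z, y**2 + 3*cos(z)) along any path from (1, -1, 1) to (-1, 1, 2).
-3*sin(1) + 1 + 3*sin(2)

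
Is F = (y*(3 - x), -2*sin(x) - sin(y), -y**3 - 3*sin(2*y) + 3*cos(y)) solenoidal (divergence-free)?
No, ∇·F = -y - cos(y)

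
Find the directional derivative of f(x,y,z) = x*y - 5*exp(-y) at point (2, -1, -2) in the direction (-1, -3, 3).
5*sqrt(19)*(-3*E - 1)/19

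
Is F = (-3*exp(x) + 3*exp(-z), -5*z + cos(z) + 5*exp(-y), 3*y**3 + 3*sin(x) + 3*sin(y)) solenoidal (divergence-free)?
No, ∇·F = -3*exp(x) - 5*exp(-y)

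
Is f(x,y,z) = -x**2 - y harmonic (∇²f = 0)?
No, ∇²f = -2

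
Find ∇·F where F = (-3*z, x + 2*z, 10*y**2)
0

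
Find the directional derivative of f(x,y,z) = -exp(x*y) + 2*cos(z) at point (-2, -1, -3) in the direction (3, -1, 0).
sqrt(10)*exp(2)/10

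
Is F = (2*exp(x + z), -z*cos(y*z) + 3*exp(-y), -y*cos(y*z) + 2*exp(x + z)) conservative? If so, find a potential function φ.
Yes, F is conservative. φ = 2*exp(x + z) - sin(y*z) - 3*exp(-y)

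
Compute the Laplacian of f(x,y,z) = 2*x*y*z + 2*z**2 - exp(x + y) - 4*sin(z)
-2*exp(x + y) + 4*sin(z) + 4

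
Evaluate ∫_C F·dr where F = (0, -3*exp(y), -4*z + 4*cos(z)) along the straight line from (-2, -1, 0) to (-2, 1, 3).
-18 - 6*sinh(1) + 4*sin(3)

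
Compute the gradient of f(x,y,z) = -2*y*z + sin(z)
(0, -2*z, -2*y + cos(z))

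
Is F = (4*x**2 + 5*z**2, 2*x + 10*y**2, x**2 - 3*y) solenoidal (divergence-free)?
No, ∇·F = 8*x + 20*y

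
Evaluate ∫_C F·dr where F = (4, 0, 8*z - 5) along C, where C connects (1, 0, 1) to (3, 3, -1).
18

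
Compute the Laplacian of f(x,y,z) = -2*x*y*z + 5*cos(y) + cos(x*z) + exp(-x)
-x**2*cos(x*z) - z**2*cos(x*z) - 5*cos(y) + exp(-x)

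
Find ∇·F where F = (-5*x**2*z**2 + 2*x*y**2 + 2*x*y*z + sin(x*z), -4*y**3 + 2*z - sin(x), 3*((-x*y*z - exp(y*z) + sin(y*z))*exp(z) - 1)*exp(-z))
(3*y*(-x - exp(y*z) + cos(y*z))*exp(z) + (-10*x*z**2 - 10*y**2 + 2*y*z + z*cos(x*z))*exp(z) + 3)*exp(-z)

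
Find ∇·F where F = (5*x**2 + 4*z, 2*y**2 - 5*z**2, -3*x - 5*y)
10*x + 4*y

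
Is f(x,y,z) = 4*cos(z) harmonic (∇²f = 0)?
No, ∇²f = -4*cos(z)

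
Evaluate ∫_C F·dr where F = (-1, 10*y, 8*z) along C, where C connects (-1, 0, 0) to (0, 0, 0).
-1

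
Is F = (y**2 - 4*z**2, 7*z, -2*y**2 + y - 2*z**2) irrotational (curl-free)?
No, ∇×F = (-4*y - 6, -8*z, -2*y)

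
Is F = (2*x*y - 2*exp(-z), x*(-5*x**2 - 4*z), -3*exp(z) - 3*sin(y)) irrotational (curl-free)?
No, ∇×F = (4*x - 3*cos(y), 2*exp(-z), -15*x**2 - 2*x - 4*z)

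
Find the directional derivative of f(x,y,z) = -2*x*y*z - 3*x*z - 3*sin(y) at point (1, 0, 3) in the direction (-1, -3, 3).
27*sqrt(19)/19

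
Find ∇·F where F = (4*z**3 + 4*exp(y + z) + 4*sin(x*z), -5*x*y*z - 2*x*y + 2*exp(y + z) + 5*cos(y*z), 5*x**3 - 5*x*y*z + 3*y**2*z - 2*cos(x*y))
-5*x*y - 5*x*z - 2*x + 3*y**2 - 5*z*sin(y*z) + 4*z*cos(x*z) + 2*exp(y + z)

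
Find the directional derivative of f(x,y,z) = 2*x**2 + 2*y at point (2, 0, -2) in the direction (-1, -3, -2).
-sqrt(14)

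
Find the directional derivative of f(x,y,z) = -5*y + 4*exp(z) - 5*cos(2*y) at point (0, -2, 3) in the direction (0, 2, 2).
sqrt(2)*(-5 - 10*sin(4) + 4*exp(3))/2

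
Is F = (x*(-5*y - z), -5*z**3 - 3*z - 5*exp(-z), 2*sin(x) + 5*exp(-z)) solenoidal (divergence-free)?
No, ∇·F = -5*y - z - 5*exp(-z)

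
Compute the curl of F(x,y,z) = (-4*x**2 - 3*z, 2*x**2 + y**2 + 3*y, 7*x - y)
(-1, -10, 4*x)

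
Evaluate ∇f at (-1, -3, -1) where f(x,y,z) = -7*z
(0, 0, -7)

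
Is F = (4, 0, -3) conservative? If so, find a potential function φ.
Yes, F is conservative. φ = 4*x - 3*z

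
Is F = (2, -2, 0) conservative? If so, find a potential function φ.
Yes, F is conservative. φ = 2*x - 2*y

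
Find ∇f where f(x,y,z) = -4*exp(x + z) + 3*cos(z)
(-4*exp(x + z), 0, -4*exp(x + z) - 3*sin(z))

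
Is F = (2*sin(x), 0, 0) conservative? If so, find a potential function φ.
Yes, F is conservative. φ = -2*cos(x)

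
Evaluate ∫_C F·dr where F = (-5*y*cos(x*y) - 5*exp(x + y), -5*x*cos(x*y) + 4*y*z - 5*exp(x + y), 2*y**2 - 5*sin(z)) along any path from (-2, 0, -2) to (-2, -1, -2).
-5*sin(2) - 4 - 5*exp(-3) + 5*exp(-2)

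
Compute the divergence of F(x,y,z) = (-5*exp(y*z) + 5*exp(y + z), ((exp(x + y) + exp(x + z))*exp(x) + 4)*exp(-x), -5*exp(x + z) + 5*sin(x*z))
5*x*cos(x*z) + exp(x + y) - 5*exp(x + z)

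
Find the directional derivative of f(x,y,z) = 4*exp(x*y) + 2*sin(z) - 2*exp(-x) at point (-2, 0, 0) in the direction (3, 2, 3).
sqrt(22)*(-5 + 3*exp(2))/11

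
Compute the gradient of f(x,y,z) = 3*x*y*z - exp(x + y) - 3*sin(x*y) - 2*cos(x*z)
(3*y*z - 3*y*cos(x*y) + 2*z*sin(x*z) - exp(x + y), 3*x*z - 3*x*cos(x*y) - exp(x + y), x*(3*y + 2*sin(x*z)))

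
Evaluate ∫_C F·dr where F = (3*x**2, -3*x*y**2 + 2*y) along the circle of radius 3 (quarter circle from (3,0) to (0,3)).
-243*pi/16 - 18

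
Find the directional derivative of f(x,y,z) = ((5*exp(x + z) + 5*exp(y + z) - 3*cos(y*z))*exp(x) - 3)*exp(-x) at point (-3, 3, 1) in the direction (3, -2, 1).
sqrt(14)*(-5*exp(6) + 3*exp(2)*sin(3) + 20 + 9*exp(5))*exp(-2)/14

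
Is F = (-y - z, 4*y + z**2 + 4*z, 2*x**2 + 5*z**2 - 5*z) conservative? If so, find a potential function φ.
No, ∇×F = (-2*z - 4, -4*x - 1, 1) ≠ 0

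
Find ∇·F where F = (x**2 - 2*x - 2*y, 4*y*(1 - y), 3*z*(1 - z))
2*x - 8*y - 6*z + 5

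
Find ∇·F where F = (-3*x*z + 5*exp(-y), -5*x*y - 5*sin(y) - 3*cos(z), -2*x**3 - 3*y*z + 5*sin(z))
-5*x - 3*y - 3*z - 5*cos(y) + 5*cos(z)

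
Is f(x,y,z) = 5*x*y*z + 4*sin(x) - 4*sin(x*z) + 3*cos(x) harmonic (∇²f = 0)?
No, ∇²f = 4*x**2*sin(x*z) + 4*z**2*sin(x*z) - 4*sin(x) - 3*cos(x)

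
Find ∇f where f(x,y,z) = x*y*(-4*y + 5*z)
(y*(-4*y + 5*z), x*(-8*y + 5*z), 5*x*y)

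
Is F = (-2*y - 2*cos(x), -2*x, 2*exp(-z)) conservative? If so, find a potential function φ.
Yes, F is conservative. φ = -2*x*y - 2*sin(x) - 2*exp(-z)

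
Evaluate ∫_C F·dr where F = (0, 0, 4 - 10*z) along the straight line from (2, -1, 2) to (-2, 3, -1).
3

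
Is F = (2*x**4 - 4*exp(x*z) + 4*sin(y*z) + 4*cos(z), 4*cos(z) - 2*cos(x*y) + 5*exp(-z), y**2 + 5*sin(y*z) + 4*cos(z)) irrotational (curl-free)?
No, ∇×F = (2*y + 5*z*cos(y*z) + 4*sin(z) + 5*exp(-z), -4*x*exp(x*z) + 4*y*cos(y*z) - 4*sin(z), 2*y*sin(x*y) - 4*z*cos(y*z))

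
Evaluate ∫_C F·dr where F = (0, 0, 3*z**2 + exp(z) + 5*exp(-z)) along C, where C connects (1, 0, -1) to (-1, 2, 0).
-3 - exp(-1) + 5*E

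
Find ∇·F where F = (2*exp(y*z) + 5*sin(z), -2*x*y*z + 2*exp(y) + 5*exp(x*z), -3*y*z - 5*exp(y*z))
-2*x*z - 5*y*exp(y*z) - 3*y + 2*exp(y)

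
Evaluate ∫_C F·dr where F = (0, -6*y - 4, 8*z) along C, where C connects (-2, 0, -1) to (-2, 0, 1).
0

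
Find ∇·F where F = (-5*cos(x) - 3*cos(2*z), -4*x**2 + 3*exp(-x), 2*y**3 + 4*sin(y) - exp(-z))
5*sin(x) + exp(-z)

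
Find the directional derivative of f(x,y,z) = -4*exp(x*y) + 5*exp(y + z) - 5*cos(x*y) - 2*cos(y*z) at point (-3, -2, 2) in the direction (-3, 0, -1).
sqrt(10)*(-24*exp(6) + 30*sin(6) - 5 - 4*sin(4))/10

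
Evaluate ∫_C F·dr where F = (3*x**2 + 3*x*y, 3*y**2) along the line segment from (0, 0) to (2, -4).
-72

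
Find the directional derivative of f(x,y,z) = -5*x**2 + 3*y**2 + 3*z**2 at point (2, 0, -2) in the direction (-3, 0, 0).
20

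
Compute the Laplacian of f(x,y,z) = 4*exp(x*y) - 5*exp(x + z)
4*x**2*exp(x*y) + 4*y**2*exp(x*y) - 10*exp(x + z)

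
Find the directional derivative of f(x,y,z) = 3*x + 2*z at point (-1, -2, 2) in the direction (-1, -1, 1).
-sqrt(3)/3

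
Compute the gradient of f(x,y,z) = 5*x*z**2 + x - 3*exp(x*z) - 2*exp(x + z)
(5*z**2 - 3*z*exp(x*z) - 2*exp(x + z) + 1, 0, 10*x*z - 3*x*exp(x*z) - 2*exp(x + z))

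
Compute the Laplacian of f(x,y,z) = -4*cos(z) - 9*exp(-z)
4*cos(z) - 9*exp(-z)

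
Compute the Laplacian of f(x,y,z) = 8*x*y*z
0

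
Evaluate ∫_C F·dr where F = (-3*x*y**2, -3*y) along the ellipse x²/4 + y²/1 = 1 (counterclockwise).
0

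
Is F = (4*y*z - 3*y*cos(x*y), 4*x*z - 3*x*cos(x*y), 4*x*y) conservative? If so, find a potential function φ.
Yes, F is conservative. φ = 4*x*y*z - 3*sin(x*y)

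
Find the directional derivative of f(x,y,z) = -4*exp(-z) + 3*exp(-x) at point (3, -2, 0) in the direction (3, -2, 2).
sqrt(17)*(-9 + 8*exp(3))*exp(-3)/17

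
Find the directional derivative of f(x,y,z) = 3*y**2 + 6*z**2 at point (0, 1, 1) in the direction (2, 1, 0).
6*sqrt(5)/5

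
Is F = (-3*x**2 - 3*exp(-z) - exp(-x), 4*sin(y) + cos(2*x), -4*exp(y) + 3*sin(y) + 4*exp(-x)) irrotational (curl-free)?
No, ∇×F = (-4*exp(y) + 3*cos(y), 3*exp(-z) + 4*exp(-x), -2*sin(2*x))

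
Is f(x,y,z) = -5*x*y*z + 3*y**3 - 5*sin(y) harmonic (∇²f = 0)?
No, ∇²f = 18*y + 5*sin(y)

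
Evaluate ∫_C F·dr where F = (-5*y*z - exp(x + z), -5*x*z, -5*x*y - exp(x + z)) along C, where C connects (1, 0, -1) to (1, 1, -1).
5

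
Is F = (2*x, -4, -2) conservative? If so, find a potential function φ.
Yes, F is conservative. φ = x**2 - 4*y - 2*z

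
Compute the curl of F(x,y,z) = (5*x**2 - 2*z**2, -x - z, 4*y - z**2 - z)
(5, -4*z, -1)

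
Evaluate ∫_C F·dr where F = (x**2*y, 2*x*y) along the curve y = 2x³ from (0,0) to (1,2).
79/21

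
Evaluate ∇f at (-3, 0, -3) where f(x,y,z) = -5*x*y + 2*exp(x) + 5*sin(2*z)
(2*exp(-3), 15, 10*cos(6))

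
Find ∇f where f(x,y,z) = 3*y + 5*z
(0, 3, 5)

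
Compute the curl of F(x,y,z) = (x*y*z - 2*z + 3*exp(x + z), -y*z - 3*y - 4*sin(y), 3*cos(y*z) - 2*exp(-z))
(y - 3*z*sin(y*z), x*y + 3*exp(x + z) - 2, -x*z)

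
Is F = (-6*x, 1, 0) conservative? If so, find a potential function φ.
Yes, F is conservative. φ = -3*x**2 + y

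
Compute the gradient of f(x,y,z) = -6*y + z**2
(0, -6, 2*z)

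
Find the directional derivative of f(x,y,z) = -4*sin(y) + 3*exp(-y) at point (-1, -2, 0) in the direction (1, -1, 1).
sqrt(3)*(4*cos(2)/3 + exp(2))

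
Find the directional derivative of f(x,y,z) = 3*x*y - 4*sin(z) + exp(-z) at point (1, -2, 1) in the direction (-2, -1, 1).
sqrt(6)*(-4*E*cos(1) - 1 + 9*E)*exp(-1)/6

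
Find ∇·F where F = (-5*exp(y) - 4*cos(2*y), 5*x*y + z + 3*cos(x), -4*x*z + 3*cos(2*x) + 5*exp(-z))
x - 5*exp(-z)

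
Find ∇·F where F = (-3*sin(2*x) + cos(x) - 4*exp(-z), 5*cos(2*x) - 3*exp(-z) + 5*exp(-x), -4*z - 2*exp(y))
12*sin(x)**2 - sin(x) - 10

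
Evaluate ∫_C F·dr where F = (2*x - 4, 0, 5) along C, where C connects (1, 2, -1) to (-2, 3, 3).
35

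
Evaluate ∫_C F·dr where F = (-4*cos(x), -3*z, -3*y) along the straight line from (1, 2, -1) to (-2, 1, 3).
-15 + 4*sin(1) + 4*sin(2)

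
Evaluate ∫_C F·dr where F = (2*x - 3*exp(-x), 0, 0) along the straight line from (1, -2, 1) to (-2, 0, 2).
-3*exp(-1) + 3 + 3*exp(2)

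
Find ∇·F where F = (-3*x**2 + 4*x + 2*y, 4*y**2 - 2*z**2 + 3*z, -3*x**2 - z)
-6*x + 8*y + 3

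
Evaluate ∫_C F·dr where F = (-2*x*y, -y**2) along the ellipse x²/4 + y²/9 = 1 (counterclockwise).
0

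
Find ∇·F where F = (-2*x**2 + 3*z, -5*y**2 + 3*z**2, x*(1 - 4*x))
-4*x - 10*y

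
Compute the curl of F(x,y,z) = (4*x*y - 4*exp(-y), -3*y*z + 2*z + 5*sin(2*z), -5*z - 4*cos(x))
(3*y - 10*cos(2*z) - 2, -4*sin(x), -4*x - 4*exp(-y))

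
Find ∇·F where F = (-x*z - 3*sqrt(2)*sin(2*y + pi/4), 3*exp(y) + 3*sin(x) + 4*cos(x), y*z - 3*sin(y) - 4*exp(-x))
y - z + 3*exp(y)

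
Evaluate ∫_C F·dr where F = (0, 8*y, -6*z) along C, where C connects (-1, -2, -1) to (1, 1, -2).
-21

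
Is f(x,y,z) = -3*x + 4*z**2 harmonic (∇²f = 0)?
No, ∇²f = 8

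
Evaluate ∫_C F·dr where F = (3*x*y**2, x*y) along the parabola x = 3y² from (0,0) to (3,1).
39/4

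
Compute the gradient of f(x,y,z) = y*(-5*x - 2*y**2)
(-5*y, -5*x - 6*y**2, 0)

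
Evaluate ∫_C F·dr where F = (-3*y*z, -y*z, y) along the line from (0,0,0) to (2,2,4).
-52/3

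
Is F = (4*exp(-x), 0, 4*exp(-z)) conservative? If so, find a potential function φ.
Yes, F is conservative. φ = -4*exp(-z) - 4*exp(-x)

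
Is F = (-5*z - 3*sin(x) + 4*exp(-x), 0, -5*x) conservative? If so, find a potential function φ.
Yes, F is conservative. φ = -5*x*z + 3*cos(x) - 4*exp(-x)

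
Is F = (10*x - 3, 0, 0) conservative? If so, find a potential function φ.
Yes, F is conservative. φ = x*(5*x - 3)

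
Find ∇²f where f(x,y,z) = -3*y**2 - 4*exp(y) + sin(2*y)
-4*exp(y) - 4*sin(2*y) - 6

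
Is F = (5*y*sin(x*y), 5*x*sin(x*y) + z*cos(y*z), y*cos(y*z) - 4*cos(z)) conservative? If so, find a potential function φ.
Yes, F is conservative. φ = -4*sin(z) + sin(y*z) - 5*cos(x*y)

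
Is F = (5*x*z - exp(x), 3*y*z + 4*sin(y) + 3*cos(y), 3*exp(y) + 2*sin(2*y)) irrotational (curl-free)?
No, ∇×F = (-3*y + 3*exp(y) + 4*cos(2*y), 5*x, 0)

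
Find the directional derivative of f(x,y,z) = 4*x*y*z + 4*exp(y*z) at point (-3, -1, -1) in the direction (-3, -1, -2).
6*sqrt(14)*(-4 + E)/7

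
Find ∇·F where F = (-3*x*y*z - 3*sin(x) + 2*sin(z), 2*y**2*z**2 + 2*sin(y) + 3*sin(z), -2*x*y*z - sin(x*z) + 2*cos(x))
-2*x*y - x*cos(x*z) + 4*y*z**2 - 3*y*z - 3*cos(x) + 2*cos(y)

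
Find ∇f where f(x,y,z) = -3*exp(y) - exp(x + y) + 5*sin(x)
(-exp(x + y) + 5*cos(x), (-exp(x) - 3)*exp(y), 0)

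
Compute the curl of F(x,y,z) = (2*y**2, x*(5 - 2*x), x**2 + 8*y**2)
(16*y, -2*x, -4*x - 4*y + 5)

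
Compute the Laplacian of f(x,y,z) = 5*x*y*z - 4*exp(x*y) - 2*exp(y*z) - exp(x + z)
-4*x**2*exp(x*y) - 4*y**2*exp(x*y) - 2*y**2*exp(y*z) - 2*z**2*exp(y*z) - 2*exp(x + z)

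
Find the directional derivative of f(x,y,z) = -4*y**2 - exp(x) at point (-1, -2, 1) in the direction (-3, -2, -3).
sqrt(22)*(3 - 32*E)*exp(-1)/22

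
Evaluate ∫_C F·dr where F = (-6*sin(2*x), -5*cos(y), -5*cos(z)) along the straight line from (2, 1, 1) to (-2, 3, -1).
-5*sin(3) + 15*sin(1)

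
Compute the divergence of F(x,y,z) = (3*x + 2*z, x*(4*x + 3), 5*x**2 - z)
2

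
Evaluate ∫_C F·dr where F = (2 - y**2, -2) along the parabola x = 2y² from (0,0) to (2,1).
1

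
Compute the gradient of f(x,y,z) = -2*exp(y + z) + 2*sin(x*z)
(2*z*cos(x*z), -2*exp(y + z), 2*x*cos(x*z) - 2*exp(y + z))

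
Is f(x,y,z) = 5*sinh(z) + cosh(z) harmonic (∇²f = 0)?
No, ∇²f = 5*sinh(z) + cosh(z)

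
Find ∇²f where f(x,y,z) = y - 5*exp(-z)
-5*exp(-z)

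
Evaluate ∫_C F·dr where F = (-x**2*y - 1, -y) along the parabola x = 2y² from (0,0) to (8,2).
-2118/7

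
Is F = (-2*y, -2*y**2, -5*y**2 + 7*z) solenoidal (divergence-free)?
No, ∇·F = 7 - 4*y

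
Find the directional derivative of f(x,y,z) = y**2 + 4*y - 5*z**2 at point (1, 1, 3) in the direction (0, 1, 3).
-42*sqrt(10)/5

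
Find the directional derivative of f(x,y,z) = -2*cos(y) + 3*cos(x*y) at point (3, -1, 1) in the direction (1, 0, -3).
-3*sqrt(10)*sin(3)/10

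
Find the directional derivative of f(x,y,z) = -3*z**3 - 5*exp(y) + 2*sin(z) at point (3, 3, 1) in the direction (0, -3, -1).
sqrt(10)*(-2*cos(1) + 9 + 15*exp(3))/10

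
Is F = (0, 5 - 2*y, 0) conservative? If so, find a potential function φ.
Yes, F is conservative. φ = y*(5 - y)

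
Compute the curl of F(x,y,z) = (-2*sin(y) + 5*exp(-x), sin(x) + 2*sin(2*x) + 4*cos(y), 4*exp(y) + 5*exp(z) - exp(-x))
(4*exp(y), -exp(-x), cos(x) + 4*cos(2*x) + 2*cos(y))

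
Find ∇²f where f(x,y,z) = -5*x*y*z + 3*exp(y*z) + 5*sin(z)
3*y**2*exp(y*z) + 3*z**2*exp(y*z) - 5*sin(z)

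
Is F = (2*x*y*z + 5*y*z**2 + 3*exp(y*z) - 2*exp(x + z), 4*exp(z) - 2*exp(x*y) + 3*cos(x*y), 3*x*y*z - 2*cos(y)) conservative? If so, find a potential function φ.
No, ∇×F = (3*x*z - 4*exp(z) + 2*sin(y), 2*x*y + 7*y*z + 3*y*exp(y*z) - 2*exp(x + z), -2*x*z - 2*y*exp(x*y) - 3*y*sin(x*y) - 5*z**2 - 3*z*exp(y*z)) ≠ 0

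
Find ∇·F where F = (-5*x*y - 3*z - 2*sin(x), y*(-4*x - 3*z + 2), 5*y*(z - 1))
-4*x - 3*z - 2*cos(x) + 2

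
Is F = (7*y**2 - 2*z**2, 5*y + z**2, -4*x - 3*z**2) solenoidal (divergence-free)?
No, ∇·F = 5 - 6*z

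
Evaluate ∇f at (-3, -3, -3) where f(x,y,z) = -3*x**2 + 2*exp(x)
(2*exp(-3) + 18, 0, 0)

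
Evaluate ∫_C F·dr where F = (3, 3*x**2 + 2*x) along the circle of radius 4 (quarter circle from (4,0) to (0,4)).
8*pi + 116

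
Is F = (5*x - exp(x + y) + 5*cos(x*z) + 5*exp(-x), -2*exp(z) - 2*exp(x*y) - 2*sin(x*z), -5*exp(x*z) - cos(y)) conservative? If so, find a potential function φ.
No, ∇×F = (2*x*cos(x*z) + 2*exp(z) + sin(y), -5*x*sin(x*z) + 5*z*exp(x*z), -2*y*exp(x*y) - 2*z*cos(x*z) + exp(x + y)) ≠ 0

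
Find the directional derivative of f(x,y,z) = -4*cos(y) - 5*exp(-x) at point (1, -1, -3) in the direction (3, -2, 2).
sqrt(17)*(15 + 8*E*sin(1))*exp(-1)/17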